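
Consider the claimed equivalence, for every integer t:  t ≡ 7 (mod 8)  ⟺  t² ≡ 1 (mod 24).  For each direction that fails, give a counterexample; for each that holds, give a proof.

[⇒] This fails: take t = 15. Then 15 ≡ 7 (mod 8), but 15² = 225 ≡ 9 (mod 24), not 1.

[⇐] This fails: take t = 1. Then 1² = 1 ≡ 1 (mod 24), yet 1 ≡ 1 (mod 8), not 7.

Neither implication holds.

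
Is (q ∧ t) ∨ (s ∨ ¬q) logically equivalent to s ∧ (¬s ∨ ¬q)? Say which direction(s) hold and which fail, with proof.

Not equivalent: only (⇐) holds.

(→) This fails. Under t = F, q = F, s = F, the left side is true but the right side is false.

(←) Assume the antecedent. If t is true, (q ∧ t) ∨ (s ∨ ¬q) reduces to true regardless of the other variables. If t is false, the antecedent forces (t = F, q = F, s = T), and (q ∧ t) ∨ (s ∨ ¬q) holds there. Either way (q ∧ t) ∨ (s ∨ ¬q) holds.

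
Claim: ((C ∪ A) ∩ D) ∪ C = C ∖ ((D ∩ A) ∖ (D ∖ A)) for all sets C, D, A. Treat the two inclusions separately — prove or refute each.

(⊆) fails; (⊇) holds.

(⟹) This inclusion fails. Take C = ∅, D = {1}, A = {1}; then 1 ∈ ((C ∪ A) ∩ D) ∪ C but 1 ∉ C ∖ ((D ∩ A) ∖ (D ∖ A)).

(⟸) Let x ∈ C ∖ ((D ∩ A) ∖ (D ∖ A)). Then either x ∈ C and x ∉ D, A; or x ∈ C ∩ D and x ∉ A; or x ∈ C ∩ A and x ∉ D. In each case x ∈ ((C ∪ A) ∩ D) ∪ C, so C ∖ ((D ∩ A) ∖ (D ∖ A)) ⊆ ((C ∪ A) ∩ D) ∪ C.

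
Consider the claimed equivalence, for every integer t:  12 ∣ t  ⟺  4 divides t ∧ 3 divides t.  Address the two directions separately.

(⇒) If 12 ∣ t, write t = 12q. Since 12 = 3·4, t = 4·(3q), so 4 ∣ t; and since 12 = 4·3, t = 3·(4q), so 3 ∣ t.

(⇐) Suppose 4 ∣ t and 3 ∣ t. Any common multiple of 4 and 3 is a multiple of their lcm; here gcd(4, 3) = 1, so lcm(4, 3) = 4·3 = 12, so 12 ∣ t.

Both directions hold; the statement is true.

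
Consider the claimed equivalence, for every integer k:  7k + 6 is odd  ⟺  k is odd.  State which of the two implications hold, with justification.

The biconditional holds.

(⇐) Suppose k is odd; write k = 2j + 1. Then 7k + 6 = 7·(2j + 1) + 6 = 2·7j + 13, which is odd.

(⇒) Suppose 7k + 6 is odd. Since 7 is odd, 7k and k have the same parity, so 7k + 6 ≡ k + 6 (mod 2). As 6 is even, 7k + 6 is odd exactly when k is odd. Thus k is odd.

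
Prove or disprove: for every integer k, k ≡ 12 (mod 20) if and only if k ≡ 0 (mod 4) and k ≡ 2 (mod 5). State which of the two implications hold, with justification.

The biconditional holds.

(⇒) Suppose k ≡ 12 (mod 20); write k = 20j + 12. Since 4 ∣ 20, reducing mod 4 gives k ≡ 12 ≡ 0 (mod 4); since 5 ∣ 20, reducing mod 5 gives k ≡ 12 ≡ 2 (mod 5).

(⇐) Conversely, if k ≡ 0 (mod 4) and k ≡ 2 (mod 5), then by the Chinese remainder theorem k ≡ 12 (mod 20). This is exactly k ≡ 12 (mod 20).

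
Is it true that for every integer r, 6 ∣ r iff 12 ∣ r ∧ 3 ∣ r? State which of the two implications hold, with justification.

Only the converse holds.

[⇒] This fails: take r = 6. Certainly 6 ∣ 6, but 12 ∤ 6.

[⇐] Suppose 12 ∣ r and 3 ∣ r. Any common multiple of 12 and 3 is a multiple of their lcm; here lcm(12, 3) = 12·3/gcd(12, 3) = 36/3 = 12, so 12 ∣ r. Since 6 ∣ 12, it follows that 6 ∣ r.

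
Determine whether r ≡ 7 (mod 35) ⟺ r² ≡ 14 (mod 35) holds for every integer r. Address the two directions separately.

Only the forward implication holds.

Forward direction. Suppose r ≡ 7 (mod 35). Write r = 35j + 7. Then (35j + 7)² = 1225j² + 490j + 49 = 35(35j² + 14j + 1) + 14, so r² ≡ 14 (mod 35).

Converse. This fails: take r = 28. Then 28² = 784 ≡ 14 (mod 35), yet 28 ≡ 28 (mod 35), not 7.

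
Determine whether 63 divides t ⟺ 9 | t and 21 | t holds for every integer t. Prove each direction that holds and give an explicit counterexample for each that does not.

(⟹) If 63 ∣ t, write t = 63q. Since 63 = 7·9, t = 9·(7q), so 9 ∣ t; and since 63 = 3·21, t = 21·(3q), so 21 ∣ t.

(⟸) Suppose 9 ∣ t and 21 ∣ t. Any common multiple of 9 and 21 is a multiple of their lcm; here lcm(9, 21) = 9·21/gcd(9, 21) = 189/3 = 63, so 63 ∣ t.

Both implications hold.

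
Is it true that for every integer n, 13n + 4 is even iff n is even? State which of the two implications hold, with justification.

Equivalent; both directions hold.

(→) Suppose 13n + 4 is even. Since 13 is odd, 13n and n have the same parity, so 13n + 4 ≡ n + 4 (mod 2). As 4 is even, 13n + 4 is even exactly when n is even. Thus n is even.

(←) Conversely, suppose n is even; write n = 2j. Then 13n + 4 = 13·(2j) + 4 = 2·13j + 4, which is even.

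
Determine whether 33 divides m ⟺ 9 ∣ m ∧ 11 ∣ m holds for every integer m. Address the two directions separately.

(⟸) Suppose 9 ∣ m and 11 ∣ m. Any common multiple of 9 and 11 is a multiple of their lcm; here gcd(9, 11) = 1, so lcm(9, 11) = 9·11 = 99, so 99 ∣ m. Since 33 ∣ 99, it follows that 33 ∣ m.

(⟹) This fails: take m = 33. Certainly 33 ∣ 33, but 9 ∤ 33.

(⇒) fails; (⇐) holds.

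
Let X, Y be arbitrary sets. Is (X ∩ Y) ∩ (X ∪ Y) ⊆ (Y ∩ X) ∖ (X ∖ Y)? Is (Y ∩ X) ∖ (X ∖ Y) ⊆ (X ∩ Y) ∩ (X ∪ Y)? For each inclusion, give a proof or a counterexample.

(⊆) Let x ∈ (X ∩ Y) ∩ (X ∪ Y). Then x ∈ X ∩ Y, from which x ∈ (Y ∩ X) ∖ (X ∖ Y).

(⊇) Let x ∈ (Y ∩ X) ∖ (X ∖ Y). Then x ∈ X ∩ Y, from which x ∈ (X ∩ Y) ∩ (X ∪ Y).

Both inclusions hold.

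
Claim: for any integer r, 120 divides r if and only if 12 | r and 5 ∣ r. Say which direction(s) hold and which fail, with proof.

(⇒) holds; (⇐) fails.

(⇒) If 120 ∣ r, write r = 120q. Since 120 = 10·12, r = 12·(10q), so 12 ∣ r; and since 120 = 24·5, r = 5·(24q), so 5 ∣ r.

(⇐) This fails: take r = 60. Both 12 ∣ 60 and 5 ∣ 60, yet 60 is not a multiple of 120 (since 60 = 0·120 + 60), so 120 ∤ 60.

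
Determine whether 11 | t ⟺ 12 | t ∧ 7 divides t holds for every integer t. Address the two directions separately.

(⇒) fails and (⇐) fails.

Forward direction. This fails: take t = 11. Certainly 11 ∣ 11, but 12 ∤ 11.

Converse. This fails: take t = 84. Both 12 ∣ 84 and 7 ∣ 84, yet 84 is not a multiple of 11 (since 84 = 7·11 + 7), so 11 ∤ 84.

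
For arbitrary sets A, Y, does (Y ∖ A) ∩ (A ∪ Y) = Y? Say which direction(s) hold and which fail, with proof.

Reverse inclusion. This inclusion fails. Take A = {1}, Y = {1}; then 1 ∈ Y but 1 ∉ (Y ∖ A) ∩ (A ∪ Y).

Forward inclusion. Let x ∈ (Y ∖ A) ∩ (A ∪ Y). Then x ∈ Y and x ∉ A, from which x ∈ Y.

Only the forward inclusion holds.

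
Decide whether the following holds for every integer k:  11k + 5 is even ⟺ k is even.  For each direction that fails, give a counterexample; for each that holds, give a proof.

(→) This fails: k = 7 gives 11k + 5 = 82, which is even, but 7 is odd, not even.

(←) This also fails: k = 4 is even, but 11k + 5 = 49 is odd, not even.

(⇒) fails and (⇐) fails.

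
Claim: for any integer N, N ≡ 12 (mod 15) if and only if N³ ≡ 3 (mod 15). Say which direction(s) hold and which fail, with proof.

[⇐] Suppose N³ ≡ 3 (mod 15). The only residue r in {0, …, 14} with r³ ≡ 3 (mod 15) is r = 12, so N ≡ 12 (mod 15).

[⇒] Suppose N ≡ 12 (mod 15). Write N = 15j + 12. Then (15j + 12)³ = 3375j³ + 8100j² + 6480j + 1728 = 15(225j³ + 540j² + 432j + 115) + 3, so N³ ≡ 3 (mod 15).

Both directions hold; the statement is true.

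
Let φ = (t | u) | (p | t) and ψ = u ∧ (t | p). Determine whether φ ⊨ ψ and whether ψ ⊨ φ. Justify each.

(⇐) Assume the antecedent. If p is true, (t | u) | (p | t) reduces to true regardless of the other variables. If p is false, the antecedent forces (p = F, t = T, u = T), and (t | u) | (p | t) holds there. Either way (t | u) | (p | t) holds.

(⇒) This fails. Under p = T, t = F, u = F, the left side is true but the right side is false.

(⇒) fails; (⇐) holds.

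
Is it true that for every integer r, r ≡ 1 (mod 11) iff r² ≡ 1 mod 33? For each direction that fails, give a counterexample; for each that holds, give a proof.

Both directions fail.

[⇒] This fails: take r = 12. Then 12 ≡ 1 (mod 11), but 12² = 144 ≡ 12 (mod 33), not 1.

[⇐] This fails: take r = 10. Then 10² = 100 ≡ 1 (mod 33), yet 10 ≡ 10 (mod 11), not 1.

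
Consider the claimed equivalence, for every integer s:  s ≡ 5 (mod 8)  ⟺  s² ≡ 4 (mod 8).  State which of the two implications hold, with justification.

Neither implication holds.

[⇒] This fails: take s = 5. Then 5 ≡ 5 (mod 8), but 5² = 25 ≡ 1 (mod 8), not 4.

[⇐] This fails: take s = 2. Then 2² = 4 ≡ 4 (mod 8), yet 2 ≡ 2 (mod 8), not 5.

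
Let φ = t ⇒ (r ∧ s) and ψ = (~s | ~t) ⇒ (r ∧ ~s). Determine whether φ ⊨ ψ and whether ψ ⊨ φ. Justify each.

[⇒] This fails. Under s = F, r = F, t = F, the left side is true but the right side is false.

[⇐] This fails. Under s = T, r = F, t = T, the left side is false but the right side is true.

Neither implication holds.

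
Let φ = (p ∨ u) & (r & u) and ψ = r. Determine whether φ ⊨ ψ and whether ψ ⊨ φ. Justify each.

(⇐) This fails. Under u = F, r = T, p = F, the left side is false but the right side is true.

(⇒) Assume the antecedent. If u is true, the antecedent forces (u = T, r = T, p = F) or (u = T, r = T, p = T), and r holds there. If u is false, the antecedent cannot hold. Either way r holds.

Not equivalent: only (⇒) holds.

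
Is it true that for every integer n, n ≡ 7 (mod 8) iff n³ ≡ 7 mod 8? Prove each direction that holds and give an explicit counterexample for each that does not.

Equivalent; both directions hold.

(→) Suppose n ≡ 7 (mod 8). Write n = 8j + 7. Then (8j + 7)³ = 512j³ + 1344j² + 1176j + 343 = 8(64j³ + 168j² + 147j + 42) + 7, so n³ ≡ 7 (mod 8).

(←) Conversely, suppose n³ ≡ 7 (mod 8). The only residue r in {0, …, 7} with r³ ≡ 7 (mod 8) is r = 7, so n ≡ 7 (mod 8).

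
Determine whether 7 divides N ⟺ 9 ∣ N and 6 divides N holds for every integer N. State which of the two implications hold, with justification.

(⟹) This fails: take N = 7. Certainly 7 ∣ 7, but 9 ∤ 7.

(⟸) This fails: take N = 18. Both 9 ∣ 18 and 6 ∣ 18, yet 18 is not a multiple of 7 (since 18 = 2·7 + 4), so 7 ∤ 18.

Neither direction holds.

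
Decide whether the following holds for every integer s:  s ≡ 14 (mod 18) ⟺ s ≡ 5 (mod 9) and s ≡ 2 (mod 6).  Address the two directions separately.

(←) If s ≡ 5 (mod 9) and s ≡ 2 (mod 6), then by the Chinese remainder theorem s ≡ 14 (mod 18). This is exactly s ≡ 14 (mod 18).

(→) Suppose s ≡ 14 (mod 18); write s = 18j + 14. Since 9 ∣ 18, reducing mod 9 gives s ≡ 14 ≡ 5 (mod 9); since 6 ∣ 18, reducing mod 6 gives s ≡ 14 ≡ 2 (mod 6).

Equivalent; both directions hold.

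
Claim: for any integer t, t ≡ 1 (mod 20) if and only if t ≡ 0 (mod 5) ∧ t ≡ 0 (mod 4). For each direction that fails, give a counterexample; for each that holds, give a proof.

Forward direction. This fails: t = 1 gives 1 ≡ 1 (mod 20) but 1 ≡ 1 (mod 5), so the conjunction on the right does not hold.

Converse. This fails: t = 0 satisfies both congruences on the right (0 ≡ 0 mod 5 and 0 ≡ 0 mod 4) yet 0 ≡ 0 (mod 20), not 1.

Neither implication holds.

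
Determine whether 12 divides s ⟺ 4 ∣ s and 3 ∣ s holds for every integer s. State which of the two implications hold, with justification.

Both implications hold.

(⟹) If 12 ∣ s, write s = 12q. Since 12 = 3·4, s = 4·(3q), so 4 ∣ s; and since 12 = 4·3, s = 3·(4q), so 3 ∣ s.

(⟸) Suppose 4 ∣ s and 3 ∣ s. Any common multiple of 4 and 3 is a multiple of their lcm; here gcd(4, 3) = 1, so lcm(4, 3) = 4·3 = 12, so 12 ∣ s.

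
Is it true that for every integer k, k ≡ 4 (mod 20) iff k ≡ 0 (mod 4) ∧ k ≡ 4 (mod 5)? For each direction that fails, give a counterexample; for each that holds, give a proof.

(→) Suppose k ≡ 4 (mod 20); write k = 20j + 4. Since 4 ∣ 20, reducing mod 4 gives k ≡ 4 ≡ 0 (mod 4); since 5 ∣ 20, reducing mod 5 gives k ≡ 4 (mod 5).

(←) Conversely, if k ≡ 0 (mod 4) and k ≡ 4 (mod 5), then by the Chinese remainder theorem k ≡ 4 (mod 20). This is exactly k ≡ 4 (mod 20).

Equivalent; both directions hold.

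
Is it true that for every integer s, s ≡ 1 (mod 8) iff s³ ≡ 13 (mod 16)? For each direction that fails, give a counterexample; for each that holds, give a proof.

(⇒) fails and (⇐) fails.

(→) This fails: take s = 1. Then 1 ≡ 1 (mod 8), but 1³ = 1 ≡ 1 (mod 16), not 13.

(←) This fails: take s = 5. Then 5³ = 125 ≡ 13 (mod 16), yet 5 ≡ 5 (mod 8), not 1.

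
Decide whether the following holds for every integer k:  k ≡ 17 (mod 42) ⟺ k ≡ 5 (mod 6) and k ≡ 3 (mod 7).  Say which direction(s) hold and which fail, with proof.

Both implications hold.

Forward direction. Suppose k ≡ 17 (mod 42); write k = 42j + 17. Since 6 ∣ 42, reducing mod 6 gives k ≡ 17 ≡ 5 (mod 6); since 7 ∣ 42, reducing mod 7 gives k ≡ 17 ≡ 3 (mod 7).

Converse. If k ≡ 5 (mod 6) and k ≡ 3 (mod 7), then by the Chinese remainder theorem k ≡ 17 (mod 42). This is exactly k ≡ 17 (mod 42).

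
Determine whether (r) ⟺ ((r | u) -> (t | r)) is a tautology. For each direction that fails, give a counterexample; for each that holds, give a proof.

Only the forward direction holds.

(⟹) Assume the antecedent. If r is true, (r | u) -> (t | r) reduces to true regardless of the other variables. If r is false, the antecedent cannot hold. Either way (r | u) -> (t | r) holds.

(⟸) This fails. Under r = F, u = F, t = F, the left side is false but the right side is true.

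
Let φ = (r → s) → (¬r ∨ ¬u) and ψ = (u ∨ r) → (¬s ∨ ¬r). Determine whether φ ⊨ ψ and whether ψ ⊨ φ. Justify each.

(⇒) This fails. Under r = T, s = T, u = F, the left side is true but the right side is false.

(⇐) Assume the antecedent. If r is true, the antecedent forces (r = T, s = F, u = F) or (r = T, s = F, u = T), and (r → s) → (¬r ∨ ¬u) holds there. If r is false, (r → s) → (¬r ∨ ¬u) reduces to true regardless of the other variables. Either way (r → s) → (¬r ∨ ¬u) holds.

Only the reverse direction holds.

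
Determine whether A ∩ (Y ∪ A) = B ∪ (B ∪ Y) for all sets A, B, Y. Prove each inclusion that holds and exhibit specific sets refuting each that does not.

(⟹) This inclusion fails. Take A = {1}, B = ∅, Y = ∅; then 1 ∈ A ∩ (Y ∪ A) but 1 ∉ B ∪ (B ∪ Y).

(⟸) This inclusion fails. Take A = ∅, B = {1}, Y = ∅; then 1 ∈ B ∪ (B ∪ Y) but 1 ∉ A ∩ (Y ∪ A).

Both inclusions fail.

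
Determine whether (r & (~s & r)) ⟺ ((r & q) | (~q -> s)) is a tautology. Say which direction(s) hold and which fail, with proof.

Both directions fail.

[⇒] This fails. Under r = T, s = F, q = F, the left side is true but the right side is false.

[⇐] This fails. Under r = F, s = T, q = F, the left side is false but the right side is true.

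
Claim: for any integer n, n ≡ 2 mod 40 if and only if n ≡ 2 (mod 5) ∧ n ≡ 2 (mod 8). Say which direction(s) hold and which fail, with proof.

Both directions hold; the statement is true.

(⇐) If n ≡ 2 (mod 5) and n ≡ 2 (mod 8), then by the Chinese remainder theorem n ≡ 2 (mod 40). This is exactly n ≡ 2 (mod 40).

(⇒) Suppose n ≡ 2 (mod 40); write n = 40j + 2. Since 5 ∣ 40, reducing mod 5 gives n ≡ 2 (mod 5); since 8 ∣ 40, reducing mod 8 gives n ≡ 2 (mod 8).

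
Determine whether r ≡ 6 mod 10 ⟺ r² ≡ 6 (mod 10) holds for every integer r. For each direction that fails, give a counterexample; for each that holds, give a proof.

The forward direction holds; the converse fails.

(⇒) Suppose r ≡ 6 mod 10. Write r = 10j + 6. Then (10j + 6)² = 100j² + 120j + 36 = 10(10j² + 12j + 3) + 6, so r² ≡ 6 (mod 10).

(⇐) This fails: take r = 4. Then 4² = 16 ≡ 6 (mod 10), yet 4 ≡ 4 (mod 10), not 6.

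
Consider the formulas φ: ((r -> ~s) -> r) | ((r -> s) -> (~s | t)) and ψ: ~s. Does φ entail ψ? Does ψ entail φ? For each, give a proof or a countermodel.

Only the converse holds.

Forward direction. This fails. Under r = T, s = T, t = F, the left side is true but the right side is false.

Converse. Assume the antecedent. If r is true, the consequent reduces to true regardless of the other variables. If r is false, the antecedent forces (r = F, s = F, t = F) or (r = F, s = F, t = T), and the consequent holds there. Either way the consequent holds.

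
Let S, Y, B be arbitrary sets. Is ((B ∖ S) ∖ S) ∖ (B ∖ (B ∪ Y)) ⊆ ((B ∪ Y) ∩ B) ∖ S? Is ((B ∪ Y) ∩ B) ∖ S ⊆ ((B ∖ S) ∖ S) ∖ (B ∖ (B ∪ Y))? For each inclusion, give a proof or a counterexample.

Both inclusions hold.

(⊆) Let x ∈ ((B ∖ S) ∖ S) ∖ (B ∖ (B ∪ Y)). Then either x ∈ B and x ∉ S, Y; or x ∈ Y ∩ B and x ∉ S. In each case x ∈ ((B ∪ Y) ∩ B) ∖ S, so ((B ∖ S) ∖ S) ∖ (B ∖ (B ∪ Y)) ⊆ ((B ∪ Y) ∩ B) ∖ S.

(⊇) Let x ∈ ((B ∪ Y) ∩ B) ∖ S. Then either x ∈ B and x ∉ S, Y; or x ∈ Y ∩ B and x ∉ S. In each case x ∈ ((B ∖ S) ∖ S) ∖ (B ∖ (B ∪ Y)), so ((B ∪ Y) ∩ B) ∖ S ⊆ ((B ∖ S) ∖ S) ∖ (B ∖ (B ∪ Y)).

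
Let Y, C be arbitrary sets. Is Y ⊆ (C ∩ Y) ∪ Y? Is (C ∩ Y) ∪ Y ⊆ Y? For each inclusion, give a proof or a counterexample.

The two sets are equal.

(⊆) Let x ∈ Y. Then either x ∈ Y and x ∉ C; or x ∈ Y ∩ C. In each case x ∈ (C ∩ Y) ∪ Y, so Y ⊆ (C ∩ Y) ∪ Y.

(⊇) Let x ∈ (C ∩ Y) ∪ Y. Then either x ∈ Y and x ∉ C; or x ∈ Y ∩ C. In each case x ∈ Y, so (C ∩ Y) ∪ Y ⊆ Y.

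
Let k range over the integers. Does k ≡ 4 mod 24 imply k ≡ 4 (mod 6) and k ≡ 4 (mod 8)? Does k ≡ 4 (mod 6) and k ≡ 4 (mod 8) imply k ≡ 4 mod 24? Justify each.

(⇒) Suppose k ≡ 4 (mod 24); write k = 24j + 4. Since 6 ∣ 24, reducing mod 6 gives k ≡ 4 (mod 6); since 8 ∣ 24, reducing mod 8 gives k ≡ 4 (mod 8).

(⇐) Conversely, if k ≡ 4 (mod 6) and k ≡ 4 (mod 8), then by the Chinese remainder theorem k ≡ 4 (mod 24). This is exactly k ≡ 4 (mod 24).

Both directions hold; the statement is true.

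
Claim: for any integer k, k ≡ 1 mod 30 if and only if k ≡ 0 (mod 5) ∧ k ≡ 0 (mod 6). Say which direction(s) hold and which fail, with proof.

(⇒) This fails: k = 1 gives 1 ≡ 1 (mod 30) but 1 ≡ 1 (mod 5), so the conjunction on the right does not hold.

(⇐) This fails: k = 0 satisfies both congruences on the right (0 ≡ 0 mod 5 and 0 ≡ 0 mod 6) yet 0 ≡ 0 (mod 30), not 1.

Neither implication holds.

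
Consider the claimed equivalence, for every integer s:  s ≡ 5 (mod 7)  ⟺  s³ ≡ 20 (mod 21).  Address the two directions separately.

(⇒) fails and (⇐) fails.

Forward direction. This fails: take s = 12. Then 12 ≡ 5 (mod 7), but 12³ = 1728 ≡ 6 (mod 21), not 20.

Converse. This fails: take s = 17. Then 17³ = 4913 ≡ 20 (mod 21), yet 17 ≡ 3 (mod 7), not 5.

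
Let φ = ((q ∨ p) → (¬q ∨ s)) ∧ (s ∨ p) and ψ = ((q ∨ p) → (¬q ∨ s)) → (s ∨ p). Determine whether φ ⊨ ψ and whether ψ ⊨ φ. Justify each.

Only the forward implication holds.

(⟸) This fails. Under s = F, q = T, p = F, the left side is false but the right side is true.

(⟹) Assume the antecedent. If s is true, ((q ∨ p) → (¬q ∨ s)) → (s ∨ p) reduces to true regardless of the other variables. If s is false, the antecedent forces (s = F, q = F, p = T), and ((q ∨ p) → (¬q ∨ s)) → (s ∨ p) holds there. Either way ((q ∨ p) → (¬q ∨ s)) → (s ∨ p) holds.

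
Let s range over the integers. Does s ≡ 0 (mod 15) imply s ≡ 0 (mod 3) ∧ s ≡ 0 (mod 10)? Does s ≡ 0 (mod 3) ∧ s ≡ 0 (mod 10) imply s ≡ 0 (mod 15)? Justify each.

Only the converse holds.

(→) This fails: s = 15 gives 15 ≡ 0 (mod 15) but 15 ≡ 5 (mod 10), so the conjunction on the right does not hold.

(←) Conversely, if s ≡ 0 (mod 3) and s ≡ 0 (mod 10), then by the Chinese remainder theorem s ≡ 0 (mod 30). Since 0 ≡ 0 (mod 15) and 15 ∣ 30, we get s ≡ 0 (mod 15).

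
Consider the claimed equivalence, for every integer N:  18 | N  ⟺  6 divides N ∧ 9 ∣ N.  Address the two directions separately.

Both directions hold.

(⟹) If 18 ∣ N, write N = 18q. Since 18 = 3·6, N = 6·(3q), so 6 ∣ N; and since 18 = 2·9, N = 9·(2q), so 9 ∣ N.

(⟸) Suppose 6 ∣ N and 9 ∣ N. Any common multiple of 6 and 9 is a multiple of their lcm; here lcm(6, 9) = 6·9/gcd(6, 9) = 54/3 = 18, so 18 ∣ N.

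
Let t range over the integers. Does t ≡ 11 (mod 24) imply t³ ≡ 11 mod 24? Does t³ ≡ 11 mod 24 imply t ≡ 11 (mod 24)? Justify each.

Both directions hold; the statement is true.

Converse. Suppose t³ ≡ 11 (mod 24). The only residue r in {0, …, 23} with r³ ≡ 11 (mod 24) is r = 11, so t ≡ 11 (mod 24).

Forward direction. Suppose t ≡ 11 (mod 24). Write t = 24j + 11. Then (24j + 11)³ = 13824j³ + 19008j² + 8712j + 1331 = 24(576j³ + 792j² + 363j + 55) + 11, so t³ ≡ 11 (mod 24).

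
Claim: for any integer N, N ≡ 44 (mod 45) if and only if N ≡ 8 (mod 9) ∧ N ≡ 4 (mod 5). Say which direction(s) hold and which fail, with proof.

Both directions hold.

(→) Suppose N ≡ 44 (mod 45); write N = 45j + 44. Since 9 ∣ 45, reducing mod 9 gives N ≡ 44 ≡ 8 (mod 9); since 5 ∣ 45, reducing mod 5 gives N ≡ 44 ≡ 4 (mod 5).

(←) Conversely, if N ≡ 8 (mod 9) and N ≡ 4 (mod 5), then by the Chinese remainder theorem N ≡ 44 (mod 45). This is exactly N ≡ 44 (mod 45).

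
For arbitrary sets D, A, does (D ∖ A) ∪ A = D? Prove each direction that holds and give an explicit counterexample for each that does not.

Forward inclusion. This inclusion fails. Take D = ∅, A = {1}; then 1 ∈ (D ∖ A) ∪ A but 1 ∉ D.

Reverse inclusion. Let x ∈ D. Then either x ∈ D and x ∉ A; or x ∈ D ∩ A. In each case x ∈ (D ∖ A) ∪ A, so D ⊆ (D ∖ A) ∪ A.

Only the reverse inclusion holds.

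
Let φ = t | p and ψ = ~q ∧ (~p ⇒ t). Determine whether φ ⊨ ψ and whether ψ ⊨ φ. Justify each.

[⇒] This fails. Under t = T, q = T, p = F, the left side is true but the right side is false.

[⇐] Assume the antecedent. If t is true, t | p reduces to true regardless of the other variables. If t is false, the antecedent forces (t = F, q = F, p = T), and t | p holds there. Either way t | p holds.

Not equivalent: only (⇐) holds.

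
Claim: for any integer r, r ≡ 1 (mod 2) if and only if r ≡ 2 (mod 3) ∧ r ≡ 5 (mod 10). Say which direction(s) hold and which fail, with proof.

(⇒) This fails: r = 1 gives 1 ≡ 1 (mod 2) but 1 ≡ 1 (mod 3), so the conjunction on the right does not hold.

(⇐) Conversely, if r ≡ 2 (mod 3) and r ≡ 5 (mod 10), then by the Chinese remainder theorem r ≡ 5 (mod 30). Since 5 ≡ 1 (mod 2) and 2 ∣ 30, we get r ≡ 1 (mod 2).

(⇒) fails; (⇐) holds.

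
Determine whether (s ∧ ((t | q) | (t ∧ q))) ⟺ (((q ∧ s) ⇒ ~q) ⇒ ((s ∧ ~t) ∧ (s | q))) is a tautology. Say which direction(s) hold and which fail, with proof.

(⇒) fails and (⇐) fails.

Forward direction. This fails. Under t = T, s = T, q = F, the left side is true but the right side is false.

Converse. This fails. Under t = F, s = T, q = F, the left side is false but the right side is true.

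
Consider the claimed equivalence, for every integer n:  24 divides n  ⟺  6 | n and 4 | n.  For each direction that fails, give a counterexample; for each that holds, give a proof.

(⇒) holds; (⇐) fails.

(←) This fails: take n = 12. Both 6 ∣ 12 and 4 ∣ 12, yet 12 is not a multiple of 24 (since 12 = 0·24 + 12), so 24 ∤ 12.

(→) If 24 ∣ n, write n = 24q. Since 24 = 4·6, n = 6·(4q), so 6 ∣ n; and since 24 = 6·4, n = 4·(6q), so 4 ∣ n.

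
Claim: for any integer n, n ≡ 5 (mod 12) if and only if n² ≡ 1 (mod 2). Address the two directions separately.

(⇐) This fails: take n = 1. Then 1² = 1 ≡ 1 (mod 2), yet 1 ≡ 1 (mod 12), not 5.

(⇒) Suppose n ≡ 5 (mod 12). Then n² ≡ 5² = 25 (mod 12), and since 2 ∣ 12, also n² ≡ 1 (mod 2).

Not equivalent: only (⇒) holds.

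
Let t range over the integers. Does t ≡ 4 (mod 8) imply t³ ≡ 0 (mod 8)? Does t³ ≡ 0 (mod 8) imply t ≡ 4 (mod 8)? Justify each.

Forward direction. Suppose t ≡ 4 (mod 8). Write t = 8j + 4. Then (8j + 4)³ = 512j³ + 768j² + 384j + 64 = 8(64j³ + 96j² + 48j + 8) + 0, so t³ ≡ 0 (mod 8).

Converse. This fails: take t = 0. Then 0³ = 0 ≡ 0 (mod 8), yet 0 ≡ 0 (mod 8), not 4.

The forward direction holds; the converse fails.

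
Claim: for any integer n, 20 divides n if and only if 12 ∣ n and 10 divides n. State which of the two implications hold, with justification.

The forward direction fails; the converse holds.

(⟸) Suppose 12 ∣ n and 10 ∣ n. Any common multiple of 12 and 10 is a multiple of their lcm; here lcm(12, 10) = 12·10/gcd(12, 10) = 120/2 = 60, so 60 ∣ n. Since 20 ∣ 60, it follows that 20 ∣ n.

(⟹) This fails: take n = 20. Certainly 20 ∣ 20, but 12 ∤ 20.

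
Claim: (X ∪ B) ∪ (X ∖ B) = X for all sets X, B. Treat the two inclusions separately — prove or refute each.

(⟹) This inclusion fails. Take X = ∅, B = {1}; then 1 ∈ (X ∪ B) ∪ (X ∖ B) but 1 ∉ X.

(⟸) Let x ∈ X. Then either x ∈ X and x ∉ B; or x ∈ X ∩ B. In each case x ∈ (X ∪ B) ∪ (X ∖ B), so X ⊆ (X ∪ B) ∪ (X ∖ B).

(⊆) fails; (⊇) holds.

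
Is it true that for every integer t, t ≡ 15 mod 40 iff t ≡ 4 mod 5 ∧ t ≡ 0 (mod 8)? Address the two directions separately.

Neither direction holds.

(→) This fails: t = 15 gives 15 ≡ 15 (mod 40) but 15 ≡ 0 (mod 5), so the conjunction on the right does not hold.

(←) This fails: t = 24 satisfies both congruences on the right (24 ≡ 4 mod 5 and 24 ≡ 0 mod 8) yet 24 ≡ 24 (mod 40), not 15.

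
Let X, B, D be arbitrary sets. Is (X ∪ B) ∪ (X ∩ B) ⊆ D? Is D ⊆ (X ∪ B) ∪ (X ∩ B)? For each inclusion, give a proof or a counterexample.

(⊆) fails and (⊇) fails.

(⊆) This inclusion fails. Take X = {1}, B = ∅, D = ∅; then 1 ∈ (X ∪ B) ∪ (X ∩ B) but 1 ∉ D.

(⊇) This inclusion fails. Take X = ∅, B = ∅, D = {1}; then 1 ∈ D but 1 ∉ (X ∪ B) ∪ (X ∩ B).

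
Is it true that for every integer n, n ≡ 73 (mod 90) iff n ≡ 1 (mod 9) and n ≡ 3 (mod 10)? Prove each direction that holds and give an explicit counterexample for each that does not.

Forward direction. Suppose n ≡ 73 (mod 90); write n = 90j + 73. Since 9 ∣ 90, reducing mod 9 gives n ≡ 73 ≡ 1 (mod 9); since 10 ∣ 90, reducing mod 10 gives n ≡ 73 ≡ 3 (mod 10).

Converse. If n ≡ 1 (mod 9) and n ≡ 3 (mod 10), then by the Chinese remainder theorem n ≡ 73 (mod 90). This is exactly n ≡ 73 (mod 90).

Both directions hold; the statement is true.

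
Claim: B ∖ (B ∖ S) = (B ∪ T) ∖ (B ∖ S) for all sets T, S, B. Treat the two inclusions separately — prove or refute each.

Only the forward inclusion holds.

Forward inclusion. Let x ∈ B ∖ (B ∖ S). Then either x ∈ S ∩ B and x ∉ T; or x ∈ T ∩ S ∩ B. In each case x ∈ (B ∪ T) ∖ (B ∖ S), so B ∖ (B ∖ S) ⊆ (B ∪ T) ∖ (B ∖ S).

Reverse inclusion. This inclusion fails. Take T = {1}, S = ∅, B = ∅; then 1 ∈ (B ∪ T) ∖ (B ∖ S) but 1 ∉ B ∖ (B ∖ S).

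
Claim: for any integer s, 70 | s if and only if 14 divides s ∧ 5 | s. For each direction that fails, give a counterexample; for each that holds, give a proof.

(⇒) If 70 ∣ s, write s = 70q. Since 70 = 5·14, s = 14·(5q), so 14 ∣ s; and since 70 = 14·5, s = 5·(14q), so 5 ∣ s.

(⇐) Suppose 14 ∣ s and 5 ∣ s. Any common multiple of 14 and 5 is a multiple of their lcm; here gcd(14, 5) = 1, so lcm(14, 5) = 14·5 = 70, so 70 ∣ s.

Both directions hold.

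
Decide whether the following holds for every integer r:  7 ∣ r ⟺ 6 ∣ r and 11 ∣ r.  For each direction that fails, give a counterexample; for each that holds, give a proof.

(⇒) This fails: take r = 7. Certainly 7 ∣ 7, but 6 ∤ 7.

(⇐) This fails: take r = 66. Both 6 ∣ 66 and 11 ∣ 66, yet 66 is not a multiple of 7 (since 66 = 9·7 + 3), so 7 ∤ 66.

Neither implication holds.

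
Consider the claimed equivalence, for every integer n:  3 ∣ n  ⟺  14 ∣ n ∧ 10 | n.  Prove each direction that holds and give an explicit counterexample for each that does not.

Both directions fail.

[⇒] This fails: take n = 3. Certainly 3 ∣ 3, but 14 ∤ 3.

[⇐] This fails: take n = 70. Both 14 ∣ 70 and 10 ∣ 70, yet 70 is not a multiple of 3 (since 70 = 23·3 + 1), so 3 ∤ 70.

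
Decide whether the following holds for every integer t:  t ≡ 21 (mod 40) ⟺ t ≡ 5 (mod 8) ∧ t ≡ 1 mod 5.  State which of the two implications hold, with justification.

Both directions hold; the statement is true.

[⇒] Suppose t ≡ 21 (mod 40); write t = 40j + 21. Since 8 ∣ 40, reducing mod 8 gives t ≡ 21 ≡ 5 (mod 8); since 5 ∣ 40, reducing mod 5 gives t ≡ 21 ≡ 1 (mod 5).

[⇐] Conversely, if t ≡ 5 (mod 8) and t ≡ 1 (mod 5), then by the Chinese remainder theorem t ≡ 21 (mod 40). This is exactly t ≡ 21 (mod 40).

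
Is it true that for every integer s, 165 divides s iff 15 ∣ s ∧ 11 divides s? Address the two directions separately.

Equivalent; both directions hold.

[⇒] If 165 ∣ s, write s = 165q. Since 165 = 11·15, s = 15·(11q), so 15 ∣ s; and since 165 = 15·11, s = 11·(15q), so 11 ∣ s.

[⇐] Suppose 15 ∣ s and 11 ∣ s. Any common multiple of 15 and 11 is a multiple of their lcm; here gcd(15, 11) = 1, so lcm(15, 11) = 15·11 = 165, so 165 ∣ s.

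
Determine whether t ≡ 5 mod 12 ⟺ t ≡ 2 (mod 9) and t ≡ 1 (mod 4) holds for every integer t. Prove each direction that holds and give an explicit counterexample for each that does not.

Not equivalent: only (⇐) holds.

(⟹) This fails: t = 17 gives 17 ≡ 5 (mod 12) but 17 ≡ 8 (mod 9), so the conjunction on the right does not hold.

(⟸) Conversely, if t ≡ 2 (mod 9) and t ≡ 1 (mod 4), then by the Chinese remainder theorem t ≡ 29 (mod 36). Since 29 ≡ 5 (mod 12) and 12 ∣ 36, we get t ≡ 5 (mod 12).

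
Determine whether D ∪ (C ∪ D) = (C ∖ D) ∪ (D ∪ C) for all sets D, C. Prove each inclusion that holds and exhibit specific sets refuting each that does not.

Reverse inclusion. Let x ∈ (C ∖ D) ∪ (D ∪ C). Then either x ∈ D and x ∉ C; or x ∈ C and x ∉ D; or x ∈ D ∩ C. In each case x ∈ D ∪ (C ∪ D), so (C ∖ D) ∪ (D ∪ C) ⊆ D ∪ (C ∪ D).

Forward inclusion. Let x ∈ D ∪ (C ∪ D). Then either x ∈ D and x ∉ C; or x ∈ C and x ∉ D; or x ∈ D ∩ C. In each case x ∈ (C ∖ D) ∪ (D ∪ C), so D ∪ (C ∪ D) ⊆ (C ∖ D) ∪ (D ∪ C).

Both inclusions hold.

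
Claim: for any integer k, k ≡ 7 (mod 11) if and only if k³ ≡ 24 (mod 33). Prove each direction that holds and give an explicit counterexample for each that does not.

(⟹) This fails: take k = 7. Then 7 ≡ 7 (mod 11), but 7³ = 343 ≡ 13 (mod 33), not 24.

(⟸) Conversely, the residues r modulo 33 with r³ ≡ 24 (mod 33) are exactly {18}, and each is ≡ 7 (mod 11).

Only the converse holds.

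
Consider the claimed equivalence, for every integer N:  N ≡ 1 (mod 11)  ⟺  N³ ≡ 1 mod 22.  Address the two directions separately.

(⟹) This fails: take N = 12. Then 12 ≡ 1 (mod 11), but 12³ = 1728 ≡ 12 (mod 22), not 1.

(⟸) Conversely, the residues r modulo 22 with r³ ≡ 1 (mod 22) are exactly {1}, and each is ≡ 1 (mod 11).

Not equivalent: only (⇐) holds.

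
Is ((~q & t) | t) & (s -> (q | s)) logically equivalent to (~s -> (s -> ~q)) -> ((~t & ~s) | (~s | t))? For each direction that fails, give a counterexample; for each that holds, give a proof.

(⇒) holds; (⇐) fails.

Forward direction. Assume the antecedent. If s is true, the antecedent forces (s = T, q = F, t = T) or (s = T, q = T, t = T), and the consequent holds there. If s is false, the consequent reduces to true regardless of the other variables. Either way the consequent holds.

Converse. This fails. Under s = F, q = F, t = F, the left side is false but the right side is true.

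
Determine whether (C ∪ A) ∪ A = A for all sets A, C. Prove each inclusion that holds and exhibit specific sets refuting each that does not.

(⊇) Let x ∈ A. Then either x ∈ A and x ∉ C; or x ∈ A ∩ C. In each case x ∈ (C ∪ A) ∪ A, so A ⊆ (C ∪ A) ∪ A.

(⊆) This inclusion fails. Take A = ∅, C = {1}; then 1 ∈ (C ∪ A) ∪ A but 1 ∉ A.

(⊆) fails; (⊇) holds.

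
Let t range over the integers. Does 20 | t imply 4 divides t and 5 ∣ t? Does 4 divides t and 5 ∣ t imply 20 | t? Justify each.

(⇒) If 20 ∣ t, write t = 20q. Since 20 = 5·4, t = 4·(5q), so 4 ∣ t; and since 20 = 4·5, t = 5·(4q), so 5 ∣ t.

(⇐) Suppose 4 ∣ t and 5 ∣ t. Any common multiple of 4 and 5 is a multiple of their lcm; here gcd(4, 5) = 1, so lcm(4, 5) = 4·5 = 20, so 20 ∣ t.

Both implications hold.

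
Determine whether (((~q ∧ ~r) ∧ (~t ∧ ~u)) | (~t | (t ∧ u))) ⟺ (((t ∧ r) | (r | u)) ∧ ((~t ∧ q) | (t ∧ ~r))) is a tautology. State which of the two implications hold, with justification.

[⇐] Assume the antecedent. If u is true, the consequent reduces to true regardless of the other variables. If u is false, the antecedent forces (u = F, t = F, q = T, r = T), and the consequent holds there. Either way the consequent holds.

[⇒] This fails. Under u = F, t = F, q = F, r = F, the left side is true but the right side is false.

(⇒) fails; (⇐) holds.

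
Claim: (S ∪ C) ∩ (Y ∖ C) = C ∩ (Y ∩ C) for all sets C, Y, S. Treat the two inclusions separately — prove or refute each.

(⟹) This inclusion fails. Take C = ∅, Y = {1}, S = {1}; then 1 ∈ (S ∪ C) ∩ (Y ∖ C) but 1 ∉ C ∩ (Y ∩ C).

(⟸) This inclusion fails. Take C = {1}, Y = {1}, S = ∅; then 1 ∈ C ∩ (Y ∩ C) but 1 ∉ (S ∪ C) ∩ (Y ∖ C).

(⊆) fails and (⊇) fails.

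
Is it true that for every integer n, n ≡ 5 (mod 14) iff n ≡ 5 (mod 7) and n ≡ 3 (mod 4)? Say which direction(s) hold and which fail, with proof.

Not equivalent: only (⇐) holds.

[⇒] This fails: n = 5 gives 5 ≡ 5 (mod 14) but 5 ≡ 1 (mod 4), so the conjunction on the right does not hold.

[⇐] Conversely, if n ≡ 5 (mod 7) and n ≡ 3 (mod 4), then by the Chinese remainder theorem n ≡ 19 (mod 28). Since 19 ≡ 5 (mod 14) and 14 ∣ 28, we get n ≡ 5 (mod 14).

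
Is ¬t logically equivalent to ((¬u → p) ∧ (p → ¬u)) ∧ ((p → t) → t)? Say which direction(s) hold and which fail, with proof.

(⇒) This fails. Under t = F, p = F, u = F, the left side is true but the right side is false.

(⇐) This fails. Under t = T, p = T, u = F, the left side is false but the right side is true.

Both directions fail.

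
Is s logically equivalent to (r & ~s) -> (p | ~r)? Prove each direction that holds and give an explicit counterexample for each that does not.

[⇒] Assume the antecedent. If r is true, the antecedent forces (r = T, p = F, s = T) or (r = T, p = T, s = T), and (r & ~s) -> (p | ~r) holds there. If r is false, (r & ~s) -> (p | ~r) reduces to true regardless of the other variables. Either way (r & ~s) -> (p | ~r) holds.

[⇐] This fails. Under r = F, p = F, s = F, the left side is false but the right side is true.

Only the forward implication holds.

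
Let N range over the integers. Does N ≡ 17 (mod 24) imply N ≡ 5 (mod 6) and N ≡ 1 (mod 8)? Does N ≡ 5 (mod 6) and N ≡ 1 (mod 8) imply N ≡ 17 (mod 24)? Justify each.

Both implications hold.

(←) If N ≡ 5 (mod 6) and N ≡ 1 (mod 8), then by the Chinese remainder theorem N ≡ 17 (mod 24). This is exactly N ≡ 17 (mod 24).

(→) Suppose N ≡ 17 (mod 24); write N = 24j + 17. Since 6 ∣ 24, reducing mod 6 gives N ≡ 17 ≡ 5 (mod 6); since 8 ∣ 24, reducing mod 8 gives N ≡ 17 ≡ 1 (mod 8).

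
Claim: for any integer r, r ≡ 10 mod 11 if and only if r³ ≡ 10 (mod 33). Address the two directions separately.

Only the converse holds.

Converse. The residues r modulo 33 with r³ ≡ 10 (mod 33) are exactly {10}, and each is ≡ 10 (mod 11).

Forward direction. This fails: take r = 21. Then 21 ≡ 10 (mod 11), but 21³ = 9261 ≡ 21 (mod 33), not 10.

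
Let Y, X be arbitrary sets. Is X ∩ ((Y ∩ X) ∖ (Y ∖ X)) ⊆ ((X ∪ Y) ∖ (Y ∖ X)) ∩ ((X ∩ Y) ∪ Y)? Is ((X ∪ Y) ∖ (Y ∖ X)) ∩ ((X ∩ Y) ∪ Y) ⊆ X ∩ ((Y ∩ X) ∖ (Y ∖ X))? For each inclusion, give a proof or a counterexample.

Forward inclusion. Let x ∈ X ∩ ((Y ∩ X) ∖ (Y ∖ X)). Then x ∈ Y ∩ X, from which x ∈ ((X ∪ Y) ∖ (Y ∖ X)) ∩ ((X ∩ Y) ∪ Y).

Reverse inclusion. Let x ∈ ((X ∪ Y) ∖ (Y ∖ X)) ∩ ((X ∩ Y) ∪ Y). Then x ∈ Y ∩ X, from which x ∈ X ∩ ((Y ∩ X) ∖ (Y ∖ X)).

Both inclusions hold; the sets are equal.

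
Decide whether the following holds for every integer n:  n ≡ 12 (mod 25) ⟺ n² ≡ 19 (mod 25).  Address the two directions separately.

[⇒] Suppose n ≡ 12 (mod 25). Write n = 25j + 12. Then (25j + 12)² = 625j² + 600j + 144 = 25(25j² + 24j + 5) + 19, so n² ≡ 19 (mod 25).

[⇐] This fails: take n = 13. Then 13² = 169 ≡ 19 (mod 25), yet 13 ≡ 13 (mod 25), not 12.

Only the forward implication holds.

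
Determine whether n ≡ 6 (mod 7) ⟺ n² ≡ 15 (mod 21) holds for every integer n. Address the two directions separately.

(⟹) This fails: take n = 13. Then 13 ≡ 6 (mod 7), but 13² = 169 ≡ 1 (mod 21), not 15.

(⟸) This fails: take n = 15. Then 15² = 225 ≡ 15 (mod 21), yet 15 ≡ 1 (mod 7), not 6.

Neither direction holds.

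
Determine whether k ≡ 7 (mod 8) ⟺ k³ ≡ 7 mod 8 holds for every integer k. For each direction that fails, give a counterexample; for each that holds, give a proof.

(→) Suppose k ≡ 7 (mod 8). Write k = 8j + 7. Then (8j + 7)³ = 512j³ + 1344j² + 1176j + 343 = 8(64j³ + 168j² + 147j + 42) + 7, so k³ ≡ 7 (mod 8).

(←) Conversely, suppose k³ ≡ 7 (mod 8). The only residue r in {0, …, 7} with r³ ≡ 7 (mod 8) is r = 7, so k ≡ 7 (mod 8).

Both directions hold; the statement is true.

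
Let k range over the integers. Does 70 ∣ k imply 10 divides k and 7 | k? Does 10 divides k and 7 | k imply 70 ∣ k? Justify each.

Both directions hold.

(⇒) If 70 ∣ k, write k = 70q. Since 70 = 7·10, k = 10·(7q), so 10 ∣ k; and since 70 = 10·7, k = 7·(10q), so 7 ∣ k.

(⇐) Suppose 10 ∣ k and 7 ∣ k. Any common multiple of 10 and 7 is a multiple of their lcm; here gcd(10, 7) = 1, so lcm(10, 7) = 10·7 = 70, so 70 ∣ k.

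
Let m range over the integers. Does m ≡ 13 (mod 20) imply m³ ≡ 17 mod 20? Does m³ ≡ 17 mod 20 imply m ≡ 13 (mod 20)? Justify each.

Both directions hold.

[⇒] Suppose m ≡ 13 (mod 20). Write m = 20j + 13. Then (20j + 13)³ = 8000j³ + 15600j² + 10140j + 2197 = 20(400j³ + 780j² + 507j + 109) + 17, so m³ ≡ 17 (mod 20).

[⇐] Conversely, suppose m³ ≡ 17 (mod 20). The only residue r in {0, …, 19} with r³ ≡ 17 (mod 20) is r = 13, so m ≡ 13 (mod 20).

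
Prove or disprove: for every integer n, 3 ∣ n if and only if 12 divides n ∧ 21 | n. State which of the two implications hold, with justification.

Only the converse holds.

(⇐) Suppose 12 ∣ n and 21 ∣ n. Any common multiple of 12 and 21 is a multiple of their lcm; here lcm(12, 21) = 12·21/gcd(12, 21) = 252/3 = 84, so 84 ∣ n. Since 3 ∣ 84, it follows that 3 ∣ n.

(⇒) This fails: take n = 3. Certainly 3 ∣ 3, but 12 ∤ 3.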